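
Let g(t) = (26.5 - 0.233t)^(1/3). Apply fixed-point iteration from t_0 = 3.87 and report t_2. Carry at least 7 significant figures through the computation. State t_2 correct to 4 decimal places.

2.9554

t_1 = g(3.870000) = 2.947160
t_2 = g(2.947160) = 2.955388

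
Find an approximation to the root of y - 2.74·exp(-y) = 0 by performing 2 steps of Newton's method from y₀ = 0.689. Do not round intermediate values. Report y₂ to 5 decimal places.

Newton update: y ← y − f(y)/f'(y).
f'(y) = 1 + 2.74·exp(-y)
y_0 = 0.689000: f = -0.686693, f' = 2.375693 → y_1 = 0.689000 - (-0.686693)/(2.375693) = 0.978050
y_1 = 0.978050: f = -0.052310, f' = 2.030360 → y_2 = 0.978050 - (-0.052310)/(2.030360) = 1.003814

1.00381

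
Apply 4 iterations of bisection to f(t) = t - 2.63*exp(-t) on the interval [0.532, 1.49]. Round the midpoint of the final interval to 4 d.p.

f(0.532000) = -1.012938, f(1.490000) = 0.897270 (opposite signs)
step 1: m = 1.011000, f(m) = 0.054062 > 0 → root in [0.532000, 1.011000]
step 2: m = 0.771500, f(m) = -0.444399 < 0 → root in [0.771500, 1.011000]
step 3: m = 0.891250, f(m) = -0.187425 < 0 → root in [0.891250, 1.011000]
step 4: m = 0.951125, f(m) = -0.064860 < 0 → root in [0.951125, 1.011000]
Midpoint of [0.951125, 1.011000] = 0.981063

0.9811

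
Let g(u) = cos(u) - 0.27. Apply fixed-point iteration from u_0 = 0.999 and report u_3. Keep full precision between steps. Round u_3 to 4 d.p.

0.4990

u_1 = g(0.999000) = 0.271144
u_2 = g(0.271144) = 0.693465
u_3 = g(0.693465) = 0.499036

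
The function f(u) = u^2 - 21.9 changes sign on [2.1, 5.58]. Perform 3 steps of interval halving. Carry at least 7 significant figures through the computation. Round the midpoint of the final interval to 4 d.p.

f(2.100000) = -17.490000, f(5.580000) = 9.236400 (opposite signs)
step 1: m = 3.840000, f(m) = -7.154400 < 0 → root in [3.840000, 5.580000]
step 2: m = 4.710000, f(m) = 0.284100 > 0 → root in [3.840000, 4.710000]
step 3: m = 4.275000, f(m) = -3.624375 < 0 → root in [4.275000, 4.710000]
Midpoint of [4.275000, 4.710000] = 4.492500

4.4925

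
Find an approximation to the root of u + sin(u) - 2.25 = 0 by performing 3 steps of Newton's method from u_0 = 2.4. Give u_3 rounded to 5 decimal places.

1.28667

Newton update: u ← u − f(u)/f'(u).
f'(u) = 1 + cos(u)
u_0 = 2.400000: f = 0.825463, f' = 0.262606 → u_1 = 2.400000 - (0.825463)/(0.262606) = -0.743349
u_1 = -0.743349: f = -3.670106, f' = 1.736206 → u_2 = -0.743349 - (-3.670106)/(1.736206) = 1.370516
u_2 = 1.370516: f = 0.100527, f' = 1.198944 → u_3 = 1.370516 - (0.100527)/(1.198944) = 1.286670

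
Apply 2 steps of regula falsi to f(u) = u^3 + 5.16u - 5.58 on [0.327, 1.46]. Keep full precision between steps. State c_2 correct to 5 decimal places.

0.90645

False-position update: c = (a·f(b) − b·f(a))/(f(b) − f(a)); replace the endpoint whose sign matches f(c).
f(0.327000) = -3.857714, f(1.460000) = 5.065736
step 1: c = 0.816809, f(c) = -0.820306 < 0 → new bracket [0.816809, 1.460000]
step 2: c = 0.906447, f(c) = -0.157951 < 0 → new bracket [0.906447, 1.460000]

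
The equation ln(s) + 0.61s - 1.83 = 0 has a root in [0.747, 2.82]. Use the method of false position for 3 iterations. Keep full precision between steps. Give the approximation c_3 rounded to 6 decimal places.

1.931699

False-position update: c = (a·f(b) − b·f(a))/(f(b) − f(a)); replace the endpoint whose sign matches f(c).
f(0.747000) = -1.666020, f(2.820000) = 0.926937
step 1: c = 2.078939, f(c) = 0.170010 > 0 → new bracket [0.747000, 2.078939]
step 2: c = 1.955606, f(c) = 0.033619 > 0 → new bracket [0.747000, 1.955606]
step 3: c = 1.931699, f(c) = 0.006736 > 0 → new bracket [0.747000, 1.931699]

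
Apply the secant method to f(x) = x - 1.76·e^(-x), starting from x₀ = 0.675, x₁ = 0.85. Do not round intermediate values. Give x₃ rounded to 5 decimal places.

0.79486

Secant update: x_(k+1) = x_k − f(x_k)·(x_k − x_(k-1))/(f(x_k) − f(x_(k-1))).
f(x_0) = -0.221115, f(x_1) = 0.097750
x_2 = 0.850000 - (0.097750)·(0.850000 - 0.675000)/(0.097750 - (-0.221115)) = 0.796353; f(x_2) = 0.002644
x_3 = 0.796353 - (0.002644)·(0.796353 - 0.850000)/(0.002644 - (0.097750)) = 0.794861; f(x_3) = -0.000032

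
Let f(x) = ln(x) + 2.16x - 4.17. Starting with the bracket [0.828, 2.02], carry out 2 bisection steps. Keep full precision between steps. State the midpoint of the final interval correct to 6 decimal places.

1.573000

f(0.828000) = -2.570262, f(2.020000) = 0.896298 (opposite signs)
step 1: m = 1.424000, f(m) = -0.740690 < 0 → root in [1.424000, 2.020000]
step 2: m = 1.722000, f(m) = 0.093006 > 0 → root in [1.424000, 1.722000]
Midpoint of [1.424000, 1.722000] = 1.573000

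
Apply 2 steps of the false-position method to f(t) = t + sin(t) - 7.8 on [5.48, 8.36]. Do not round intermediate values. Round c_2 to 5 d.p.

False-position update: c = (a·f(b) − b·f(a))/(f(b) − f(a)); replace the endpoint whose sign matches f(c).
f(5.480000) = -3.039572, f(8.360000) = 1.434681
step 1: c = 7.436520, f(c) = 0.550641 > 0 → new bracket [5.480000, 7.436520]
step 2: c = 7.136443, f(c) = 0.089870 > 0 → new bracket [5.480000, 7.136443]

7.13644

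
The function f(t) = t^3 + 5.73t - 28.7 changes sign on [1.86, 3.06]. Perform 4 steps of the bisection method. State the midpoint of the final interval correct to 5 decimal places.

f(1.860000) = -11.607344, f(3.060000) = 17.486416 (opposite signs)
step 1: m = 2.460000, f(m) = 0.282736 > 0 → root in [1.860000, 2.460000]
step 2: m = 2.160000, f(m) = -6.245504 < 0 → root in [2.160000, 2.460000]
step 3: m = 2.310000, f(m) = -3.137309 < 0 → root in [2.310000, 2.460000]
step 4: m = 2.385000, f(m) = -1.467533 < 0 → root in [2.385000, 2.460000]
Midpoint of [2.385000, 2.460000] = 2.422500

2.42250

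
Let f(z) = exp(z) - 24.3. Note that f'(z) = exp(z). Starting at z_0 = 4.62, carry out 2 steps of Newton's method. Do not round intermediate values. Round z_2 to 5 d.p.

z_0 = 4.620000: f = 77.194032, f' = 101.494032 → z_1 = 4.620000 - (77.194032)/(101.494032) = 3.859423
z_1 = 3.859423: f = 23.137969, f' = 47.437969 → z_2 = 3.859423 - (23.137969)/(47.437969) = 3.371671

3.37167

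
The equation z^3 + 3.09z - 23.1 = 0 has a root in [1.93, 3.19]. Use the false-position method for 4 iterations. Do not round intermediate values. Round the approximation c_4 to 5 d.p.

2.48730

f(1.930000) = -9.947243, f(3.190000) = 19.218859
step 1: c = 2.359729, f(c) = -2.668705 < 0 → new bracket [2.359729, 3.190000]
step 2: c = 2.460962, f(c) = -0.591211 < 0 → new bracket [2.460962, 3.190000]
step 3: c = 2.482720, f(c) = -0.125166 < 0 → new bracket [2.482720, 3.190000]
step 4: c = 2.487296, f(c) = -0.026242 < 0 → new bracket [2.487296, 3.190000]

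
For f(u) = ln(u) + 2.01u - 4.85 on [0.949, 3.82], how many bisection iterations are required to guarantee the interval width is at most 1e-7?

Initial width b − a = 3.82 − 0.949 = 2.871000.
After n steps the width is (b−a)/2^n; need (b−a)/2^n ≤ 1e-7.
So n ≥ log₂(2.871000/1e-7) = log₂(28710000.0000) ≈ 24.7750.
Hence n = 25.

25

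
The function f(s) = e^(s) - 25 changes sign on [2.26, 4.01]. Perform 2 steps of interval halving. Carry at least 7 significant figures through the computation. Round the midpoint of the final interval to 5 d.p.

3.35375

f(2.260000) = -15.416911, f(4.010000) = 30.146871 (opposite signs)
step 1: m = 3.135000, f(m) = -2.011364 < 0 → root in [3.135000, 4.010000]
step 2: m = 3.572500, f(m) = 10.605496 > 0 → root in [3.135000, 3.572500]
Midpoint of [3.135000, 3.572500] = 3.353750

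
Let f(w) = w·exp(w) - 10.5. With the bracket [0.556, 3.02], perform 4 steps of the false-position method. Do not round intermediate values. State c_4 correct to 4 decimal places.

1.5530

False-position update: c = (a·f(b) − b·f(a))/(f(b) − f(a)); replace the endpoint whose sign matches f(c).
f(0.556000) = -9.530512, f(3.020000) = 51.383701
step 1: c = 0.941512, f(c) = -8.086098 < 0 → new bracket [0.941512, 3.020000]
step 2: c = 1.224124, f(c) = -6.336528 < 0 → new bracket [1.224124, 3.020000]
step 3: c = 1.421275, f(c) = -4.612510 < 0 → new bracket [1.421275, 3.020000]
step 4: c = 1.552965, f(c) = -3.161524 < 0 → new bracket [1.552965, 3.020000]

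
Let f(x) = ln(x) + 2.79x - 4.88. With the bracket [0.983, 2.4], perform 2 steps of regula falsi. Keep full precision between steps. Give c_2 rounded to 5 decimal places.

1.58549

f(0.983000) = -2.154576, f(2.400000) = 2.691469
step 1: c = 1.613005, f(c) = 0.098384 > 0 → new bracket [0.983000, 1.613005]
step 2: c = 1.585494, f(c) = 0.004424 > 0 → new bracket [0.983000, 1.585494]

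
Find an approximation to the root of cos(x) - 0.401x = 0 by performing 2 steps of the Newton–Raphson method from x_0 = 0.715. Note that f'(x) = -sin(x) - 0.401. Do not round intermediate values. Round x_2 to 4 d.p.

1.1100

x_0 = 0.715000: f = 0.468378, f' = -1.056617 → x_1 = 0.715000 - (0.468378)/(-1.056617) = 1.158281
x_1 = 1.158281: f = -0.063556, f' = -1.317115 → x_2 = 1.158281 - (-0.063556)/(-1.317115) = 1.110027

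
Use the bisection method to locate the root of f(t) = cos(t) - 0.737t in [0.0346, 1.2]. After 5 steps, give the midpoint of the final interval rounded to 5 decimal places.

f(0.034600) = 0.973901, f(1.200000) = -0.522042 (opposite signs)
step 1: m = 0.617300, f(m) = 0.360494 > 0 → root in [0.617300, 1.200000]
step 2: m = 0.908650, f(m) = -0.054864 < 0 → root in [0.617300, 0.908650]
step 3: m = 0.762975, f(m) = 0.160471 > 0 → root in [0.762975, 0.908650]
step 4: m = 0.835812, f(m) = 0.054581 > 0 → root in [0.835812, 0.908650]
step 5: m = 0.872231, f(m) = 0.000285 > 0 → root in [0.872231, 0.908650]
Midpoint of [0.872231, 0.908650] = 0.890441

0.89044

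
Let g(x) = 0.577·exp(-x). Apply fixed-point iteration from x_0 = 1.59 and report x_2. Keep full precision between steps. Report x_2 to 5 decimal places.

0.51295

x_1 = g(1.590000) = 0.117665
x_2 = g(0.117665) = 0.512949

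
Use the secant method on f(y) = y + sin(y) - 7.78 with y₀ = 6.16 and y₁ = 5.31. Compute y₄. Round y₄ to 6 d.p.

7.071073

f(y_0) = -1.742874, f(y_1) = -3.296682
y_2 = 5.310000 - (-3.296682)·(5.310000 - 6.160000)/(-3.296682 - (-1.742874)) = 7.113427; f(y_2) = 0.071522
y_3 = 7.113427 - (0.071522)·(7.113427 - 5.310000)/(0.071522 - (-3.296682)) = 7.075132; f(y_3) = 0.006855
y_4 = 7.075132 - (0.006855)·(7.075132 - 7.113427)/(0.006855 - (0.071522)) = 7.071073; f(y_4) = -0.000062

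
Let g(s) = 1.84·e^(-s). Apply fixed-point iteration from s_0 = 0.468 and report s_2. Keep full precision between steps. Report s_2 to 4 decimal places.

s_1 = g(0.468000) = 1.152306
s_2 = g(1.152306) = 0.581269

0.5813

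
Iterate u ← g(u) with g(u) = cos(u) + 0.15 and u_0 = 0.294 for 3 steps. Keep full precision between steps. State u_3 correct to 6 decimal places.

u_1 = g(0.294000) = 1.107092
u_2 = g(1.107092) = 0.597264
u_3 = g(0.597264) = 0.976877

0.976877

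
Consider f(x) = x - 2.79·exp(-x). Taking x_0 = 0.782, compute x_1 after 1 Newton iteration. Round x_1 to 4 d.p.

0.9992

f'(x) = 1 + 2.79·exp(-x)
x_0 = 0.782000: f = -0.494397, f' = 2.276397 → x_1 = 0.782000 - (-0.494397)/(2.276397) = 0.999184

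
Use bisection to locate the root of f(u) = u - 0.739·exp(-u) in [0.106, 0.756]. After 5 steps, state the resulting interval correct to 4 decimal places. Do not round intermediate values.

f(0.106000) = -0.558675, f(0.756000) = 0.409009 (opposite signs)
step 1: m = 0.431000, f(m) = -0.049246 < 0 → root in [0.431000, 0.756000]
step 2: m = 0.593500, f(m) = 0.185283 > 0 → root in [0.431000, 0.593500]
step 3: m = 0.512250, f(m) = 0.069481 > 0 → root in [0.431000, 0.512250]
step 4: m = 0.471625, f(m) = 0.010498 > 0 → root in [0.431000, 0.471625]
step 5: m = 0.451313, f(m) = -0.019277 < 0 → root in [0.451313, 0.471625]

[0.4513, 0.4716]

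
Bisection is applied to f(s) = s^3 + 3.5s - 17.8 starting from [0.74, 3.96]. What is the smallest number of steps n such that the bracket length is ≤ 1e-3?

12

Initial width b − a = 3.96 − 0.74 = 3.220000.
After n steps the width is (b−a)/2^n; need (b−a)/2^n ≤ 1e-3.
So n ≥ log₂(3.220000/1e-3) = log₂(3220.0000) ≈ 11.6528.
Hence n = 12.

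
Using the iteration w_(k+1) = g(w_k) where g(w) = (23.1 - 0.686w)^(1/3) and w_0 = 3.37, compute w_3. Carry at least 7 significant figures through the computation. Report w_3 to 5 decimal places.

2.76770

w_1 = g(3.370000) = 2.749617
w_2 = g(2.749617) = 2.768254
w_3 = g(2.768254) = 2.767698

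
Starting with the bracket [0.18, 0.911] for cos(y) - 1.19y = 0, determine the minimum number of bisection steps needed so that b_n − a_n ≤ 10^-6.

20

Initial width b − a = 0.911 − 0.18 = 0.731000.
After n steps the width is (b−a)/2^n; need (b−a)/2^n ≤ 10^-6.
So n ≥ log₂(0.731000/10^-6) = log₂(731000.0000) ≈ 19.4795.
Hence n = 20.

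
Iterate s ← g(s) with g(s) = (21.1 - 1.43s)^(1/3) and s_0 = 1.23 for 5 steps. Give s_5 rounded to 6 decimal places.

2.591038

s_1 = g(1.230000) = 2.684275
s_2 = g(2.684275) = 2.584398
s_3 = g(2.584398) = 2.591506
s_4 = g(2.591506) = 2.591002
s_5 = g(2.591002) = 2.591038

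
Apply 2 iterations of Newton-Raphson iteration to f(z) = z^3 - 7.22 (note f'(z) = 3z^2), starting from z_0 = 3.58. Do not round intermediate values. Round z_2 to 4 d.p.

2.0794

z_0 = 3.580000: f = 38.662712, f' = 38.449200 → z_1 = 3.580000 - (38.662712)/(38.449200) = 2.574447
z_1 = 2.574447: f = 9.842860, f' = 19.883331 → z_2 = 2.574447 - (9.842860)/(19.883331) = 2.079416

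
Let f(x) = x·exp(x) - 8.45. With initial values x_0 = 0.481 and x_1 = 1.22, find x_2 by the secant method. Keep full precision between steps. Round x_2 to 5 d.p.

2.17125

f(x_0) = -7.671890, f(x_1) = -4.317631
x_2 = 1.220000 - (-4.317631)·(1.220000 - 0.481000)/(-4.317631 - (-7.671890)) = 2.171247; f(x_2) = 10.590126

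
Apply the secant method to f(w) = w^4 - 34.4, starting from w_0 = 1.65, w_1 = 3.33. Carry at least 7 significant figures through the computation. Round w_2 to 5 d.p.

2.04238

f(w_0) = -26.987994, f(w_1) = 88.563703
w_2 = 3.330000 - (88.563703)·(3.330000 - 1.650000)/(88.563703 - (-26.987994)) = 2.042377; f(w_2) = -17.000224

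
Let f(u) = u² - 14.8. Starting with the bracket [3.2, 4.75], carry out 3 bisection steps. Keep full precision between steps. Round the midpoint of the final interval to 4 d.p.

f(3.200000) = -4.560000, f(4.750000) = 7.762500 (opposite signs)
step 1: m = 3.975000, f(m) = 1.000625 > 0 → root in [3.200000, 3.975000]
step 2: m = 3.587500, f(m) = -1.929844 < 0 → root in [3.587500, 3.975000]
step 3: m = 3.781250, f(m) = -0.502148 < 0 → root in [3.781250, 3.975000]
Midpoint of [3.781250, 3.975000] = 3.878125

3.8781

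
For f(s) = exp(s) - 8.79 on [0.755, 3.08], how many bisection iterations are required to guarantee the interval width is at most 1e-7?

25

Initial width b − a = 3.08 − 0.755 = 2.325000.
After n steps the width is (b−a)/2^n; need (b−a)/2^n ≤ 1e-7.
So n ≥ log₂(2.325000/1e-7) = log₂(23250000.0000) ≈ 24.4707.
Hence n = 25.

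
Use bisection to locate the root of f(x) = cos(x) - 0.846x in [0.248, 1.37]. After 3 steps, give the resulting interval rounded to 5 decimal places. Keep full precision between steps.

f(0.248000) = 0.759597, f(1.370000) = -0.959570 (opposite signs)
step 1: m = 0.809000, f(m) = 0.005808 > 0 → root in [0.809000, 1.370000]
step 2: m = 1.089500, f(m) = -0.458788 < 0 → root in [0.809000, 1.089500]
step 3: m = 0.949250, f(m) = -0.220773 < 0 → root in [0.809000, 0.949250]

[0.80900, 0.94925]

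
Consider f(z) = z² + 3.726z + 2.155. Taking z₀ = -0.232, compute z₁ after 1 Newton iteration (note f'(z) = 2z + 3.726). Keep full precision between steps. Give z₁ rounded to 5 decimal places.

-0.64414

Newton update: z ← z − f(z)/f'(z).
z_0 = -0.232000: f = 1.344392, f' = 3.262000 → z_1 = -0.232000 - (1.344392)/(3.262000) = -0.644137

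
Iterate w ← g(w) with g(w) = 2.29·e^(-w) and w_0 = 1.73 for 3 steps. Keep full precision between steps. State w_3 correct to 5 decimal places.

0.49791

w_1 = g(1.730000) = 0.405981
w_2 = g(0.405981) = 1.525879
w_3 = g(1.525879) = 0.497914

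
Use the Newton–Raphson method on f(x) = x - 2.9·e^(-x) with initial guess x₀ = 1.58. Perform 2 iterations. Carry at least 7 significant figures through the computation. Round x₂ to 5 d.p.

Newton update: x ← x − f(x)/f'(x).
f'(x) = 1 + 2.9·e^(-x)
x_0 = 1.580000: f = 0.982672, f' = 1.597328 → x_1 = 1.580000 - (0.982672)/(1.597328) = 0.964802
x_1 = 0.964802: f = -0.140267, f' = 2.105070 → x_2 = 0.964802 - (-0.140267)/(2.105070) = 1.031435

1.03144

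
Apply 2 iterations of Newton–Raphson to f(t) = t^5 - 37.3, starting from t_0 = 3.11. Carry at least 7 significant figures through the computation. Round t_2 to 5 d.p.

2.22580

f'(t) = 5t^4
t_0 = 3.110000: f = 253.639002, f' = 467.747592 → t_1 = 3.110000 - (253.639002)/(467.747592) = 2.567744
t_1 = 2.567744: f = 74.324236, f' = 217.358588 → t_2 = 2.567744 - (74.324236)/(217.358588) = 2.225801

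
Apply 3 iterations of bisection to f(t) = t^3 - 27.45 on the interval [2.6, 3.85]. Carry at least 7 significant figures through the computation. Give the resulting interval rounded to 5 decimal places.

[2.91250, 3.06875]

f(2.600000) = -9.874000, f(3.850000) = 29.616625 (opposite signs)
step 1: m = 3.225000, f(m) = 6.092016 > 0 → root in [2.600000, 3.225000]
step 2: m = 2.912500, f(m) = -2.744264 < 0 → root in [2.912500, 3.225000]
step 3: m = 3.068750, f(m) = 1.449114 > 0 → root in [2.912500, 3.068750]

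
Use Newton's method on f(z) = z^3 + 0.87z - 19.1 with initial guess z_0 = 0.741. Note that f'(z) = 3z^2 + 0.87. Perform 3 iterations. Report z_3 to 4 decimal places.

3.7516

Newton update: z ← z − f(z)/f'(z).
z_0 = 0.741000: f = -18.048461, f' = 2.517243 → z_1 = 0.741000 - (-18.048461)/(2.517243) = 7.910932
z_1 = 7.910932: f = 482.871131, f' = 188.618532 → z_2 = 7.910932 - (482.871131)/(188.618532) = 5.350891
z_2 = 5.350891: f = 138.762186, f' = 86.766109 → z_3 = 5.350891 - (138.762186)/(86.766109) = 3.751624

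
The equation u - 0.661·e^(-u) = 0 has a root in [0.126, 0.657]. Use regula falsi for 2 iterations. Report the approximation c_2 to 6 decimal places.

f(0.126000) = -0.456747, f(0.657000) = 0.314335
step 1: c = 0.440536, f(c) = 0.015056 > 0 → new bracket [0.126000, 0.440536]
step 2: c = 0.430499, f(c) = 0.000726 > 0 → new bracket [0.126000, 0.430499]

0.430499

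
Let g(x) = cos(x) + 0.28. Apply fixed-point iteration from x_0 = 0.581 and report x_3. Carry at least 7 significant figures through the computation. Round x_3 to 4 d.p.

x_1 = g(0.581000) = 1.115914
x_2 = g(1.115914) = 0.719356
x_3 = g(0.719356) = 1.032230

1.0322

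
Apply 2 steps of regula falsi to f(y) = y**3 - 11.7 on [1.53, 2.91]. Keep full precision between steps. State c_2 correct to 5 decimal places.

False-position update: c = (a·f(b) − b·f(a))/(f(b) − f(a)); replace the endpoint whose sign matches f(c).
f(1.530000) = -8.118423, f(2.910000) = 12.942171
step 1: c = 2.061961, f(c) = -2.933190 < 0 → new bracket [2.061961, 2.910000]
step 2: c = 2.218648, f(c) = -0.778927 < 0 → new bracket [2.218648, 2.910000]

2.21865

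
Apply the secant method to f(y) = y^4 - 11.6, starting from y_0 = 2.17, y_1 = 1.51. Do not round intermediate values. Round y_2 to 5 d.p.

1.75888

f(y_0) = 10.573739, f(y_1) = -6.401144
y_2 = 1.510000 - (-6.401144)·(1.510000 - 2.170000)/(-6.401144 - (10.573739)) = 1.758883; f(y_2) = -2.029216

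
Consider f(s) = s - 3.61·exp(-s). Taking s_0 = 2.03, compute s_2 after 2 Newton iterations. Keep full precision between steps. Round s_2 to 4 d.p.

Newton update: s ← s − f(s)/f'(s).
f'(s) = 1 + 3.61·exp(-s)
s_0 = 2.030000: f = 1.555879, f' = 1.474121 → s_1 = 2.030000 - (1.555879)/(1.474121) = 0.974538
s_1 = 0.974538: f = -0.387755, f' = 2.362293 → s_2 = 0.974538 - (-0.387755)/(2.362293) = 1.138682

1.1387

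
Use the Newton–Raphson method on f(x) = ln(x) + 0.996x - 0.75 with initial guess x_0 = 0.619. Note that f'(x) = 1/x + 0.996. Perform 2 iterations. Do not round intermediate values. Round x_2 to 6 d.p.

0.880411

Newton update: x ← x − f(x)/f'(x).
x_0 = 0.619000: f = -0.613126, f' = 2.611509 → x_1 = 0.619000 - (-0.613126)/(2.611509) = 0.853778
x_1 = 0.853778: f = -0.057720, f' = 2.167264 → x_2 = 0.853778 - (-0.057720)/(2.167264) = 0.880411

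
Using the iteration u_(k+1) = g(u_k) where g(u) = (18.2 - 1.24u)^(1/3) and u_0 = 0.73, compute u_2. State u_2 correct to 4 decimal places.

2.4658

u_1 = g(0.730000) = 2.586060
u_2 = g(2.586060) = 2.465844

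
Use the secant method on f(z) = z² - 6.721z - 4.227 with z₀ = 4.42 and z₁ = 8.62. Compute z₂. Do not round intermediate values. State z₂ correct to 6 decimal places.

6.698433

f(z_0) = -14.397420, f(z_1) = 12.142380
z_2 = 8.620000 - (12.142380)·(8.620000 - 4.420000)/(12.142380 - (-14.397420)) = 6.698433; f(z_2) = -4.378162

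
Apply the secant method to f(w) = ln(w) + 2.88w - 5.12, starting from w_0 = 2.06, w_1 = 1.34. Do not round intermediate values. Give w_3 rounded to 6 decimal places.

1.612096

f(w_0) = 1.535506, f(w_1) = -0.968130
w_2 = 1.340000 - (-0.968130)·(1.340000 - 2.060000)/(-0.968130 - (1.535506)) = 1.618417; f(w_2) = 0.022488
w_3 = 1.618417 - (0.022488)·(1.618417 - 1.340000)/(0.022488 - (-0.968130)) = 1.612096; f(w_3) = 0.000373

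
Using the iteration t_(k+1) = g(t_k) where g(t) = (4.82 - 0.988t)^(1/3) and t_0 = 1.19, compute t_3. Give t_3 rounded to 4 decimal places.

1.4962

t_1 = g(1.190000) = 1.538877
t_2 = g(1.538877) = 1.488744
t_3 = g(1.488744) = 1.496156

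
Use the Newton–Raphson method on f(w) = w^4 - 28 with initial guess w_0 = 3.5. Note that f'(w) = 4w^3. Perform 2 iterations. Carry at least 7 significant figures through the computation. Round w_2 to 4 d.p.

2.4141

Newton update: w ← w − f(w)/f'(w).
w_0 = 3.500000: f = 122.062500, f' = 171.500000 → w_1 = 3.500000 - (122.062500)/(171.500000) = 2.788265
w_1 = 2.788265: f = 32.441659, f' = 86.708620 → w_2 = 2.788265 - (32.441659)/(86.708620) = 2.414120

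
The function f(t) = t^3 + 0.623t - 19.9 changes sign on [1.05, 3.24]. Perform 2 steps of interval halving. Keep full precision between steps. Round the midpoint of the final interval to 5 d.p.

2.41875

f(1.050000) = -18.088225, f(3.240000) = 16.130744 (opposite signs)
step 1: m = 2.145000, f(m) = -8.694466 < 0 → root in [2.145000, 3.240000]
step 2: m = 2.692500, f(m) = 1.296858 > 0 → root in [2.145000, 2.692500]
Midpoint of [2.145000, 2.692500] = 2.418750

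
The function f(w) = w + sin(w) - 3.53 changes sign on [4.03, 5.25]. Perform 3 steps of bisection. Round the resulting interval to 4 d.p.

[4.4875, 4.6400]

f(4.030000) = -0.276068, f(5.250000) = 0.861066 (opposite signs)
step 1: m = 4.640000, f(m) = 0.112619 > 0 → root in [4.030000, 4.640000]
step 2: m = 4.335000, f(m) = -0.124630 < 0 → root in [4.335000, 4.640000]
step 3: m = 4.487500, f(m) = -0.017319 < 0 → root in [4.487500, 4.640000]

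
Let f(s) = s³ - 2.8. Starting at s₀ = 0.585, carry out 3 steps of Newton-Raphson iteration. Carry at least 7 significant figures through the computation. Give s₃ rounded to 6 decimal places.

1.646916

f'(s) = 3s²
s_0 = 0.585000: f = -2.599798, f' = 1.026675 → s_1 = 0.585000 - (-2.599798)/(1.026675) = 3.117251
s_1 = 3.117251: f = 27.491107, f' = 29.151754 → s_2 = 3.117251 - (27.491107)/(29.151754) = 2.174216
s_2 = 2.174216: f = 7.477989, f' = 14.181648 → s_3 = 2.174216 - (7.477989)/(14.181648) = 1.646916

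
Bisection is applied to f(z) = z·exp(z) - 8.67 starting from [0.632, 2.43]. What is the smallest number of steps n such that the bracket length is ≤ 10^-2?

8

Initial width b − a = 2.43 − 0.632 = 1.798000.
After n steps the width is (b−a)/2^n; need (b−a)/2^n ≤ 10^-2.
So n ≥ log₂(1.798000/10^-2) = log₂(179.8000) ≈ 7.4902.
Hence n = 8.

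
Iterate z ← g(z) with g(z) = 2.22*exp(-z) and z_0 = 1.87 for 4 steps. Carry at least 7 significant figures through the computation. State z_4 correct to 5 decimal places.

z_1 = g(1.870000) = 0.342155
z_2 = g(0.342155) = 1.576729
z_3 = g(1.576729) = 0.458763
z_4 = g(0.458763) = 1.403185

1.40318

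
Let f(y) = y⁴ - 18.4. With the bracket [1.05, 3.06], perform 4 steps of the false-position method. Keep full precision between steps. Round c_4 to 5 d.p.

1.97477

f(1.050000) = -17.184494, f(3.060000) = 69.277005
step 1: c = 1.449494, f(c) = -13.985663 < 0 → new bracket [1.449494, 3.060000]
step 2: c = 1.720011, f(c) = -9.647642 < 0 → new bracket [1.720011, 3.060000]
step 3: c = 1.883810, f(c) = -5.806455 < 0 → new bracket [1.883810, 3.060000]
step 4: c = 1.974768, f(c) = -3.192263 < 0 → new bracket [1.974768, 3.060000]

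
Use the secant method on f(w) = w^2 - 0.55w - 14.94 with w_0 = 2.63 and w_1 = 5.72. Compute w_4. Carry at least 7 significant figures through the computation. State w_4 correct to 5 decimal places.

4.15221

f(w_0) = -9.469600, f(w_1) = 14.632400
w_2 = 5.720000 - (14.632400)·(5.720000 - 2.630000)/(14.632400 - (-9.469600)) = 3.844051; f(w_2) = -2.277498
w_3 = 3.844051 - (-2.277498)·(3.844051 - 5.720000)/(-2.277498 - (14.632400)) = 4.096712; f(w_3) = -0.410141
w_4 = 4.096712 - (-0.410141)·(4.096712 - 3.844051)/(-0.410141 - (-2.277498)) = 4.152206; f(w_4) = 0.017101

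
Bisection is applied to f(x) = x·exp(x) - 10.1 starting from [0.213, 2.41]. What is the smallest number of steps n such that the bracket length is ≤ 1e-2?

8

Initial width b − a = 2.41 − 0.213 = 2.197000.
After n steps the width is (b−a)/2^n; need (b−a)/2^n ≤ 1e-2.
So n ≥ log₂(2.197000/1e-2) = log₂(219.7000) ≈ 7.7794.
Hence n = 8.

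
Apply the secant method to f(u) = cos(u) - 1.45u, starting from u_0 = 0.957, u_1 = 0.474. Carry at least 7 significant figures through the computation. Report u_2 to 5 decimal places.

f(u_0) = -0.811675, f(u_1) = 0.202450
u_2 = 0.474000 - (0.202450)·(0.474000 - 0.957000)/(0.202450 - (-0.811675)) = 0.570421; f(u_2) = 0.014563

0.57042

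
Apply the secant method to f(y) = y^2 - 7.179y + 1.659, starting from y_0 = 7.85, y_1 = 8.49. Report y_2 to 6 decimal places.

Secant update: y_(k+1) = y_k − f(y_k)·(y_k − y_(k-1))/(f(y_k) − f(y_(k-1))).
f(y_0) = 6.926350, f(y_1) = 12.789390
y_2 = 8.490000 - (12.789390)·(8.490000 - 7.850000)/(12.789390 - (6.926350)) = 7.093931; f(y_2) = 1.055525

7.093931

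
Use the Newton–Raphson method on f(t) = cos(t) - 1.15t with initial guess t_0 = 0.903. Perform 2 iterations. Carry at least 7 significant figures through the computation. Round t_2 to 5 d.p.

Newton update: t ← t − f(t)/f'(t).
f'(t) = -sin(t) - 1.15
t_0 = 0.903000: f = -0.419193, f' = -1.935188 → t_1 = 0.903000 - (-0.419193)/(-1.935188) = 0.686384
t_1 = 0.686384: f = -0.015799, f' = -1.783744 → t_2 = 0.686384 - (-0.015799)/(-1.783744) = 0.677527

0.67753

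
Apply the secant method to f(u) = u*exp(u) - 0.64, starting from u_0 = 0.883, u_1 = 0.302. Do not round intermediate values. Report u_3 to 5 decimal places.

f(u_0) = 1.495221, f(u_1) = -0.231527
u_2 = 0.302000 - (-0.231527)·(0.302000 - 0.883000)/(-0.231527 - (1.495221)) = 0.379902; f(u_2) = -0.084530
u_3 = 0.379902 - (-0.084530)·(0.379902 - 0.302000)/(-0.084530 - (-0.231527)) = 0.424699; f(u_3) = 0.009420

0.42470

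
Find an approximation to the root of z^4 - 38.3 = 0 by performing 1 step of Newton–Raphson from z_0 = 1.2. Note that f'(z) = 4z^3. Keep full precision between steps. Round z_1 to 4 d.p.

6.4411

z_0 = 1.200000: f = -36.226400, f' = 6.912000 → z_1 = 1.200000 - (-36.226400)/(6.912000) = 6.441088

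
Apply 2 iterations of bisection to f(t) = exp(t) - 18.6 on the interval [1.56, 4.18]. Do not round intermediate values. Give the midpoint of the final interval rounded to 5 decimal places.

3.19750

f(1.560000) = -13.841179, f(4.180000) = 46.765853 (opposite signs)
step 1: m = 2.870000, f(m) = -0.962982 < 0 → root in [2.870000, 4.180000]
step 2: m = 3.525000, f(m) = 15.353774 > 0 → root in [2.870000, 3.525000]
Midpoint of [2.870000, 3.525000] = 3.197500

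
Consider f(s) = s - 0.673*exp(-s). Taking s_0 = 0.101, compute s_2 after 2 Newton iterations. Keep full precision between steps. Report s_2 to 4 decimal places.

0.4354

f'(s) = 1 + 0.673*exp(-s)
s_0 = 0.101000: f = -0.507347, f' = 1.608347 → s_1 = 0.101000 - (-0.507347)/(1.608347) = 0.416446
s_1 = 0.416446: f = -0.027321, f' = 1.443767 → s_2 = 0.416446 - (-0.027321)/(1.443767) = 0.435369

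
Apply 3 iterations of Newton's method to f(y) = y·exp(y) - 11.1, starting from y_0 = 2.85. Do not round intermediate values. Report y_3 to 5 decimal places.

f'(y) = (y + 1)·exp(y)
y_0 = 2.850000: f = 38.170178, f' = 66.557960 → y_1 = 2.850000 - (38.170178)/(66.557960) = 2.276512
y_1 = 2.276512: f = 11.079240, f' = 31.921881 → y_2 = 2.276512 - (11.079240)/(31.921881) = 1.929439
y_2 = 1.929439: f = 2.185428, f' = 20.171072 → y_3 = 1.929439 - (2.185428)/(20.171072) = 1.821094

1.82109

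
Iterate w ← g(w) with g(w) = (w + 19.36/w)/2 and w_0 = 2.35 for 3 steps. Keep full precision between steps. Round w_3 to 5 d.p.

4.40064

w_1 = g(2.350000) = 5.294149
w_2 = g(5.294149) = 4.475508
w_3 = g(4.475508) = 4.400637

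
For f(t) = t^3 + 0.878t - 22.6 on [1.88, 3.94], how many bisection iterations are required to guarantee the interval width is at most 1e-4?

15

Initial width b − a = 3.94 − 1.88 = 2.060000.
After n steps the width is (b−a)/2^n; need (b−a)/2^n ≤ 1e-4.
So n ≥ log₂(2.060000/1e-4) = log₂(20600.0000) ≈ 14.3304.
Hence n = 15.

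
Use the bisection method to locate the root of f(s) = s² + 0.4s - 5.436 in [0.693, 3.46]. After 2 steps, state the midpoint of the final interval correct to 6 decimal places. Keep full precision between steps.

2.422375

f(0.693000) = -4.678551, f(3.460000) = 7.919600 (opposite signs)
step 1: m = 2.076500, f(m) = -0.293548 < 0 → root in [2.076500, 3.460000]
step 2: m = 2.768250, f(m) = 3.334508 > 0 → root in [2.076500, 2.768250]
Midpoint of [2.076500, 2.768250] = 2.422375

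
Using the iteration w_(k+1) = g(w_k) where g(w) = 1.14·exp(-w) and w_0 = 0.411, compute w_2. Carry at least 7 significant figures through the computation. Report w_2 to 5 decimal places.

0.53538

w_1 = g(0.411000) = 0.755805
w_2 = g(0.755805) = 0.535381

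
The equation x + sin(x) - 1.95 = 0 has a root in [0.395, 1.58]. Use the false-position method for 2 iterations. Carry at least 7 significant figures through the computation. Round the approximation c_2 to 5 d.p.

1.08605

False-position update: c = (a·f(b) − b·f(a))/(f(b) − f(a)); replace the endpoint whose sign matches f(c).
f(0.395000) = -1.170192, f(1.580000) = 0.629958
step 1: c = 1.165312, f(c) = 0.134224 > 0 → new bracket [0.395000, 1.165312]
step 2: c = 1.086047, f(c) = 0.020839 > 0 → new bracket [0.395000, 1.086047]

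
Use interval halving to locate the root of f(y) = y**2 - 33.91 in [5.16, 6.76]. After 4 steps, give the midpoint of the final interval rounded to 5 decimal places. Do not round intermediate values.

5.81000

f(5.160000) = -7.284400, f(6.760000) = 11.787600 (opposite signs)
step 1: m = 5.960000, f(m) = 1.611600 > 0 → root in [5.160000, 5.960000]
step 2: m = 5.560000, f(m) = -2.996400 < 0 → root in [5.560000, 5.960000]
step 3: m = 5.760000, f(m) = -0.732400 < 0 → root in [5.760000, 5.960000]
step 4: m = 5.860000, f(m) = 0.429600 > 0 → root in [5.760000, 5.860000]
Midpoint of [5.760000, 5.860000] = 5.810000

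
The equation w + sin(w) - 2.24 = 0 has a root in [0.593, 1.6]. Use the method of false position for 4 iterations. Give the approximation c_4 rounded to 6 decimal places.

1.282005

False-position update: c = (a·f(b) − b·f(a))/(f(b) − f(a)); replace the endpoint whose sign matches f(c).
f(0.593000) = -1.088149, f(1.600000) = 0.359574
step 1: c = 1.349889, f(c) = 0.085589 > 0 → new bracket [0.593000, 1.349889]
step 2: c = 1.294697, f(c) = 0.016823 > 0 → new bracket [0.593000, 1.294697]
step 3: c = 1.284014, f(c) = 0.003173 > 0 → new bracket [0.593000, 1.284014]
step 4: c = 1.282005, f(c) = 0.000594 > 0 → new bracket [0.593000, 1.282005]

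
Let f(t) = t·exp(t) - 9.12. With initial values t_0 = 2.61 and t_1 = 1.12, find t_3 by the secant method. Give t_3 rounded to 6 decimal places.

1.837999

Secant update: t_(k+1) = t_k − f(t_k)·(t_k − t_(k-1))/(f(t_k) − f(t_(k-1))).
f(t_0) = 26.373523, f(t_1) = -5.687363
t_2 = 1.120000 - (-5.687363)·(1.120000 - 2.610000)/(-5.687363 - (26.373523)) = 1.384315; f(t_2) = -3.593690
t_3 = 1.384315 - (-3.593690)·(1.384315 - 1.120000)/(-3.593690 - (-5.687363)) = 1.837999; f(t_3) = 2.429894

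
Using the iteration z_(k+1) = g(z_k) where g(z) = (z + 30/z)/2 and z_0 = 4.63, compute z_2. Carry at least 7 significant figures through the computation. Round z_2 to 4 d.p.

z_1 = g(4.630000) = 5.554741
z_2 = g(5.554741) = 5.477766

5.4778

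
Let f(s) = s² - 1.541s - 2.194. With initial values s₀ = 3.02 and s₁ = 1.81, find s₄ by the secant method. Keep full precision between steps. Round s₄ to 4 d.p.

2.4392

f(s_0) = 2.272580, f(s_1) = -1.707110
s_2 = 1.810000 - (-1.707110)·(1.810000 - 3.020000)/(-1.707110 - (2.272580)) = 2.329036; f(s_2) = -0.358635
s_3 = 2.329036 - (-0.358635)·(2.329036 - 1.810000)/(-0.358635 - (-1.707110)) = 2.467077; f(s_3) = 0.090704
s_4 = 2.467077 - (0.090704)·(2.467077 - 2.329036)/(0.090704 - (-0.358635)) = 2.439212; f(s_4) = -0.003070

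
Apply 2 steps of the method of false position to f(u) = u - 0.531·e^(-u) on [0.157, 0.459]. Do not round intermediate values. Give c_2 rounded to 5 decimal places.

f(0.157000) = -0.296848, f(0.459000) = 0.123453
step 1: c = 0.370295, f(c) = 0.003623 > 0 → new bracket [0.157000, 0.370295]
step 2: c = 0.367723, f(c) = 0.000107 > 0 → new bracket [0.157000, 0.367723]

0.36772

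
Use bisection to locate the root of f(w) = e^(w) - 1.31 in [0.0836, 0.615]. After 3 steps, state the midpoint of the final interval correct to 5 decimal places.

0.24966

f(0.083600) = -0.222806, f(0.615000) = 0.539657 (opposite signs)
step 1: m = 0.349300, f(m) = 0.108075 > 0 → root in [0.083600, 0.349300]
step 2: m = 0.216450, f(m) = -0.068339 < 0 → root in [0.216450, 0.349300]
step 3: m = 0.282875, f(m) = 0.016939 > 0 → root in [0.216450, 0.282875]
Midpoint of [0.216450, 0.282875] = 0.249663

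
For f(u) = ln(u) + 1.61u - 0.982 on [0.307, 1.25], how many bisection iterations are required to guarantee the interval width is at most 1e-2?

7

Initial width b − a = 1.25 − 0.307 = 0.943000.
After n steps the width is (b−a)/2^n; need (b−a)/2^n ≤ 1e-2.
So n ≥ log₂(0.943000/1e-2) = log₂(94.3000) ≈ 6.5592.
Hence n = 7.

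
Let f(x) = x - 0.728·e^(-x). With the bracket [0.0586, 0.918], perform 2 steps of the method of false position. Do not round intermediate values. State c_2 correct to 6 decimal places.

0.461649

f(0.058600) = -0.627965, f(0.918000) = 0.627297
step 1: c = 0.488529, f(c) = 0.041880 > 0 → new bracket [0.058600, 0.488529]
step 2: c = 0.461649, f(c) = 0.002831 > 0 → new bracket [0.058600, 0.461649]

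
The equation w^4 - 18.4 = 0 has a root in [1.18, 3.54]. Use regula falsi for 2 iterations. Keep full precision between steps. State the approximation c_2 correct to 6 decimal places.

1.626622

f(1.180000) = -16.461222, f(3.540000) = 138.640999
step 1: c = 1.430470, f(c) = -14.212881 < 0 → new bracket [1.430470, 3.540000]
step 2: c = 1.626622, f(c) = -11.399225 < 0 → new bracket [1.626622, 3.540000]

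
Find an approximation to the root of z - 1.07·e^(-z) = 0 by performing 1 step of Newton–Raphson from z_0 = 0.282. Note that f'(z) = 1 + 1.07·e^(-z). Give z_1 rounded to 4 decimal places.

0.5726

z_0 = 0.282000: f = -0.525073, f' = 1.807073 → z_1 = 0.282000 - (-0.525073)/(1.807073) = 0.572565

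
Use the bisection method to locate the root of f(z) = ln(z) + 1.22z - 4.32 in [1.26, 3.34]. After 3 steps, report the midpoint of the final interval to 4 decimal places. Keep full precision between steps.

f(1.260000) = -2.551688, f(3.340000) = 0.960771 (opposite signs)
step 1: m = 2.300000, f(m) = -0.681091 < 0 → root in [2.300000, 3.340000]
step 2: m = 2.820000, f(m) = 0.157137 > 0 → root in [2.300000, 2.820000]
step 3: m = 2.560000, f(m) = -0.256793 < 0 → root in [2.560000, 2.820000]
Midpoint of [2.560000, 2.820000] = 2.690000

2.6900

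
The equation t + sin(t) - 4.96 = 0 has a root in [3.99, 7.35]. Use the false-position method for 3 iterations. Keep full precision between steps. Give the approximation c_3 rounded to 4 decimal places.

f(3.990000) = -1.720228, f(7.350000) = 3.265667
step 1: c = 5.149264, f(c) = -0.716815 < 0 → new bracket [5.149264, 7.350000]
step 2: c = 5.545379, f(c) = -0.087288 < 0 → new bracket [5.545379, 7.350000]
step 3: c = 5.592359, f(c) = -0.004816 < 0 → new bracket [5.592359, 7.350000]

5.5924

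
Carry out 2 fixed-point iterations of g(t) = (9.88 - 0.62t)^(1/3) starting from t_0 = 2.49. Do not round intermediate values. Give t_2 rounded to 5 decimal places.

t_1 = g(2.490000) = 2.027633
t_2 = g(2.027633) = 2.050614

2.05061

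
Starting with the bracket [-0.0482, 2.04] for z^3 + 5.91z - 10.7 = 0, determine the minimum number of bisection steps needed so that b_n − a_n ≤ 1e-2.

Initial width b − a = 2.04 − -0.0482 = 2.088200.
After n steps the width is (b−a)/2^n; need (b−a)/2^n ≤ 1e-2.
So n ≥ log₂(2.088200/1e-2) = log₂(208.8200) ≈ 7.7061.
Hence n = 8.

8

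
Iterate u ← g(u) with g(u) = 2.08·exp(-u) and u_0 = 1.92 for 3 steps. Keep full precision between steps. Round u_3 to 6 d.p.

u_1 = g(1.920000) = 0.304942
u_2 = g(0.304942) = 1.533305
u_3 = g(1.533305) = 0.448908

0.448908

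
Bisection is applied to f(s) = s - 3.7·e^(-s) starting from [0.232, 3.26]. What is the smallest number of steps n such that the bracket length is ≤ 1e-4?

Initial width b − a = 3.26 − 0.232 = 3.028000.
After n steps the width is (b−a)/2^n; need (b−a)/2^n ≤ 1e-4.
So n ≥ log₂(3.028000/1e-4) = log₂(30280.0000) ≈ 14.8861.
Hence n = 15.

15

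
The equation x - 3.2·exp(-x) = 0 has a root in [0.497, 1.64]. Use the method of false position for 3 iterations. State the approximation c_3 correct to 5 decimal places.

False-position update: c = (a·f(b) − b·f(a))/(f(b) − f(a)); replace the endpoint whose sign matches f(c).
f(0.497000) = -1.449730, f(1.640000) = 1.019264
step 1: c = 1.168140, f(c) = 0.173117 > 0 → new bracket [0.497000, 1.168140]
step 2: c = 1.096546, f(c) = 0.027674 > 0 → new bracket [0.497000, 1.096546]
step 3: c = 1.085316, f(c) = 0.004372 > 0 → new bracket [0.497000, 1.085316]

1.08532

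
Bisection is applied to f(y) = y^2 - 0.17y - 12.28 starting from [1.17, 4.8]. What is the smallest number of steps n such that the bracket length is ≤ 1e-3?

12

Initial width b − a = 4.8 − 1.17 = 3.630000.
After n steps the width is (b−a)/2^n; need (b−a)/2^n ≤ 1e-3.
So n ≥ log₂(3.630000/1e-3) = log₂(3630.0000) ≈ 11.8258.
Hence n = 12.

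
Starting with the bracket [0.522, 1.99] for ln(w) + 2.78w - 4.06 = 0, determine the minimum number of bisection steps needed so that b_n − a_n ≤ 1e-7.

Initial width b − a = 1.99 − 0.522 = 1.468000.
After n steps the width is (b−a)/2^n; need (b−a)/2^n ≤ 1e-7.
So n ≥ log₂(1.468000/1e-7) = log₂(14680000.0000) ≈ 23.8073.
Hence n = 24.

24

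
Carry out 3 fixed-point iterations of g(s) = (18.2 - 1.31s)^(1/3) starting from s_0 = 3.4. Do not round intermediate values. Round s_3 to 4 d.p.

s_1 = g(3.400000) = 2.395478
s_2 = g(2.395478) = 2.469601
s_3 = g(2.469601) = 2.464283

2.4643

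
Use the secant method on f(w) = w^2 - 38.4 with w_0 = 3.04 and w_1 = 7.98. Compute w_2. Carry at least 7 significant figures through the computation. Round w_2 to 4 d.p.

f(w_0) = -29.158400, f(w_1) = 25.280400
w_2 = 7.980000 - (25.280400)·(7.980000 - 3.040000)/(25.280400 - (-29.158400)) = 5.685953; f(w_2) = -6.069941

5.6860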